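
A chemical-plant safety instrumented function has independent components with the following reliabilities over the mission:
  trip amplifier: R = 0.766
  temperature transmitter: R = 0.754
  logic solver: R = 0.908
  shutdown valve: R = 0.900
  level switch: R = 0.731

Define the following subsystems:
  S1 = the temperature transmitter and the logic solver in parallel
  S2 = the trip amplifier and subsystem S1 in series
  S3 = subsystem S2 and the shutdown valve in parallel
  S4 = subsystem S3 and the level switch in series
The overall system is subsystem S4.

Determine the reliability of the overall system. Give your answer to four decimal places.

Parallel (temperature transmitter and logic solver): 1 − (1 − 0.754000)(1 − 0.908000) = 0.977368
Series (trip amplifier and [0.977368]): 0.766000 × 0.977368 = 0.748664
Parallel ([0.748664] and shutdown valve): 1 − (1 − 0.748664)(1 − 0.900000) = 0.974866
Series ([0.974866] and level switch): 0.974866 × 0.731000 = 0.7126

0.7126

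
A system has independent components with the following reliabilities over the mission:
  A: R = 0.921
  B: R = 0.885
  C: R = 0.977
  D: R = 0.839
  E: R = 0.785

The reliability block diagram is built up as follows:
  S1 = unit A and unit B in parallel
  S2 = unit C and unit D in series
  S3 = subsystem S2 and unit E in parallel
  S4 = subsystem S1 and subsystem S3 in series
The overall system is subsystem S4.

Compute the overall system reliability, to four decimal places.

0.9525

Parallel (A and B): 1 − (1 − 0.921000)(1 − 0.885000) = 0.990915
Series (C and D): 0.977000 × 0.839000 = 0.819703
Parallel ([0.819703] and E): 1 − (1 − 0.819703)(1 − 0.785000) = 0.961236
Series ([0.990915] and [0.961236]): 0.990915 × 0.961236 = 0.9525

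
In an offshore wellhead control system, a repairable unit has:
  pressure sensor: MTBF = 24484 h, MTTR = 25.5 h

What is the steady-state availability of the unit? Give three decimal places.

A(pressure sensor) = MTBF/(MTBF+MTTR) = 24484/(24484+25.5) = 0.999

0.999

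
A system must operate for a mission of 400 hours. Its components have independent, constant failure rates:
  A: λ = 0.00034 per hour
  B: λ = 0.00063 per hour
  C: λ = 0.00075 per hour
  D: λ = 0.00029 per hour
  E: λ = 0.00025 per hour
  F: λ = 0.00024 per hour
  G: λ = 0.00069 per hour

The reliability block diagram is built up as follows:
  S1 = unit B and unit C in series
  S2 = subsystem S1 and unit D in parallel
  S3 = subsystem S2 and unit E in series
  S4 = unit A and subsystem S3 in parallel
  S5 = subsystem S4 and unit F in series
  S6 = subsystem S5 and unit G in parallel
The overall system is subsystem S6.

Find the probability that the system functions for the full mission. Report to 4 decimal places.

0.9741

R(A) = exp(−0.00034 × 400) = 0.872843
R(B) = exp(−0.00063 × 400) = 0.777245
R(C) = exp(−0.00075 × 400) = 0.740818
R(D) = exp(−0.00029 × 400) = 0.890475
R(E) = exp(−0.00025 × 400) = 0.904837
R(F) = exp(−0.00024 × 400) = 0.908464
R(G) = exp(−0.00069 × 400) = 0.758813
Series (B and C): 0.777245 × 0.740818 = 0.575797
Parallel ([0.575797] and D): 1 − (1 − 0.575797)(1 − 0.890475) = 0.953539
Series ([0.953539] and E): 0.953539 × 0.904837 = 0.862797
Parallel (A and [0.862797]): 1 − (1 − 0.872843)(1 − 0.862797) = 0.982554
Series ([0.982554] and F): 0.982554 × 0.908464 = 0.892615
Parallel ([0.892615] and G): 1 − (1 − 0.892615)(1 − 0.758813) = 0.9741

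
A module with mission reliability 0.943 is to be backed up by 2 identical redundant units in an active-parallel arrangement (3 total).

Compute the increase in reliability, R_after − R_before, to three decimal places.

0.057

R_before = 0.943
R_after = 1 − (1 − 0.943)^3 = 1.000
ΔR = 1.000 − 0.943 = 0.057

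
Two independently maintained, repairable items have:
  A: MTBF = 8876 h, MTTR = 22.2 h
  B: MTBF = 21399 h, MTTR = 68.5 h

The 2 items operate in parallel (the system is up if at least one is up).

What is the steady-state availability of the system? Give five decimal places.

0.99999

A(A) = MTBF/(MTBF+MTTR) = 8876/(8876+22.2) = 0.997505
A(B) = MTBF/(MTBF+MTTR) = 21399/(21399+68.5) = 0.996809
Parallel availability: 1 − (1 − 0.997505)(1 − 0.996809) = 0.99999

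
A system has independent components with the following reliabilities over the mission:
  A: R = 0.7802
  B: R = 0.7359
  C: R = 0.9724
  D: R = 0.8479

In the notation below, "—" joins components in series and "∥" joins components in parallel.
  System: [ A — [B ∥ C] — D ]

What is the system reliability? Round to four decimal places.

0.6567

Parallel (B and C): 1 − (1 − 0.735900)(1 − 0.972400) = 0.992711
Series (A, [0.992711], and D): 0.780200 × 0.992711 × 0.847900 = 0.6567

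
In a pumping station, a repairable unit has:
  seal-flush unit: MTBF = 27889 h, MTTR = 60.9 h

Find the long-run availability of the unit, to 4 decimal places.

0.9978

A(seal-flush unit) = MTBF/(MTBF+MTTR) = 27889/(27889+60.9) = 0.9978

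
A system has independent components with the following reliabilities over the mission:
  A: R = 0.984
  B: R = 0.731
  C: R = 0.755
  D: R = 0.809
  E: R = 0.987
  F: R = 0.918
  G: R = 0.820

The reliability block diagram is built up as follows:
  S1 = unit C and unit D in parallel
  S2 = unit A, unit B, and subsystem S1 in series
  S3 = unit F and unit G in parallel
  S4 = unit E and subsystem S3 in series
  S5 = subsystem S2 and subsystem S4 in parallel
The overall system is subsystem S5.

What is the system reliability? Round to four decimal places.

0.9913

Parallel (C and D): 1 − (1 − 0.755000)(1 − 0.809000) = 0.953205
Series (A, B, and [0.953205]): 0.984000 × 0.731000 × 0.953205 = 0.685644
Parallel (F and G): 1 − (1 − 0.918000)(1 − 0.820000) = 0.985240
Series (E and [0.985240]): 0.987000 × 0.985240 = 0.972432
Parallel ([0.685644] and [0.972432]): 1 − (1 − 0.685644)(1 − 0.972432) = 0.9913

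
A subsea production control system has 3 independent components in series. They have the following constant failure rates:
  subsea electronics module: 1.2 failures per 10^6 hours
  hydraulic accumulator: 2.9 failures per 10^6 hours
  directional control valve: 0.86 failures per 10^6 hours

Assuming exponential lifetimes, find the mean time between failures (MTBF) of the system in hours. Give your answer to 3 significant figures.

202000

Series of exponential components: λ_sys = Σ λ_i
λ_sys = 0.0000012 + 0.0000029 + 0.00000086 = 4.9600e-06 /h
MTBF = 1 / λ_sys = 202000 h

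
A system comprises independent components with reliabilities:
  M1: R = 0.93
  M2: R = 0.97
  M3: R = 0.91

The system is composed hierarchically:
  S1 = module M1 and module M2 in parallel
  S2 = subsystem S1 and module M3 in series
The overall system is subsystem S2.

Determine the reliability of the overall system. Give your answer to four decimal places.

0.9081

Parallel (M1 and M2): 1 − (1 − 0.930000)(1 − 0.970000) = 0.997900
Series ([0.997900] and M3): 0.997900 × 0.910000 = 0.9081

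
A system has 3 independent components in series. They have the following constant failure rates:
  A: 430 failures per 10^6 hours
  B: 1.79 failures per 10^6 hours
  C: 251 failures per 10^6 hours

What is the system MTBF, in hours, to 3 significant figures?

Series of exponential components: λ_sys = Σ λ_i
λ_sys = 0.000430 + 0.00000179 + 0.000251 = 6.8279e-04 /h
MTBF = 1 / λ_sys = 1460 h

1460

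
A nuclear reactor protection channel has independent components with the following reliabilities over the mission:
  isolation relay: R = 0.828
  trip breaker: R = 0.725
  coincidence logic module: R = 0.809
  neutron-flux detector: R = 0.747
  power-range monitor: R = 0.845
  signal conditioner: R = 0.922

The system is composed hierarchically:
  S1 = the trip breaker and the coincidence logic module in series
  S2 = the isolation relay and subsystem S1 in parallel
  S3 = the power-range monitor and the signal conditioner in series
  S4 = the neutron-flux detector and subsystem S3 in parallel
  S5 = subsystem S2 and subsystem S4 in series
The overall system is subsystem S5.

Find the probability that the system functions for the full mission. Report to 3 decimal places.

0.877

Series (trip breaker and coincidence logic module): 0.72500 × 0.80900 = 0.58653
Parallel (isolation relay and [0.58653]): 1 − (1 − 0.82800)(1 − 0.58653) = 0.92888
Series (power-range monitor and signal conditioner): 0.84500 × 0.92200 = 0.77909
Parallel (neutron-flux detector and [0.77909]): 1 − (1 − 0.74700)(1 − 0.77909) = 0.94411
Series ([0.92888] and [0.94411]): 0.92888 × 0.94411 = 0.877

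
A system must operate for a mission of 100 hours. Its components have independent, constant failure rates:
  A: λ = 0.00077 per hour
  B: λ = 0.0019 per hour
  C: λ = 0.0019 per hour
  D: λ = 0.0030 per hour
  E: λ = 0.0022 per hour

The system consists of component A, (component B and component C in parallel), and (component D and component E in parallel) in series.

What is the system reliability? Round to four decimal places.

R(A) = exp(−0.00077 × 100) = 0.925890
R(B) = exp(−0.0019 × 100) = 0.826959
R(C) = exp(−0.0019 × 100) = 0.826959
R(D) = exp(−0.0030 × 100) = 0.740818
R(E) = exp(−0.0022 × 100) = 0.802519
Parallel (B and C): 1 − (1 − 0.826959)(1 − 0.826959) = 0.970057
Parallel (D and E): 1 − (1 − 0.740818)(1 − 0.802519) = 0.948816
Series (A, [0.970057], and [0.948816]): 0.925890 × 0.970057 × 0.948816 = 0.8522

0.8522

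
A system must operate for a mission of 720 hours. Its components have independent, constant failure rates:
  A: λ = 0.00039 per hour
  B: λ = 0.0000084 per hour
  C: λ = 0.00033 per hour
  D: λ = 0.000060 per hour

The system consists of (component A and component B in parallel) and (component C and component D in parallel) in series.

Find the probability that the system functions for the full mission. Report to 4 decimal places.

R(A) = exp(−0.00039 × 720) = 0.755179
R(B) = exp(−0.0000084 × 720) = 0.993970
R(C) = exp(−0.00033 × 720) = 0.788518
R(D) = exp(−0.000060 × 720) = 0.957720
Parallel (A and B): 1 − (1 − 0.755179)(1 − 0.993970) = 0.998524
Parallel (C and D): 1 − (1 − 0.788518)(1 − 0.957720) = 0.991059
Series ([0.998524] and [0.991059]): 0.998524 × 0.991059 = 0.9896

0.9896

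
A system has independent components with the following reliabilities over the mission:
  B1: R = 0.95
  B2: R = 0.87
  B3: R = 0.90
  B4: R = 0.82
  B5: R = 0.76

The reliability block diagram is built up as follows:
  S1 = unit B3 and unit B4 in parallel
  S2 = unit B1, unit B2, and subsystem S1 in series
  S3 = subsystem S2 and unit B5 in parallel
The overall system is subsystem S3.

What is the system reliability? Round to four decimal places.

Parallel (B3 and B4): 1 − (1 − 0.900000)(1 − 0.820000) = 0.982000
Series (B1, B2, and [0.982000]): 0.950000 × 0.870000 × 0.982000 = 0.811623
Parallel ([0.811623] and B5): 1 − (1 − 0.811623)(1 − 0.760000) = 0.9548

0.9548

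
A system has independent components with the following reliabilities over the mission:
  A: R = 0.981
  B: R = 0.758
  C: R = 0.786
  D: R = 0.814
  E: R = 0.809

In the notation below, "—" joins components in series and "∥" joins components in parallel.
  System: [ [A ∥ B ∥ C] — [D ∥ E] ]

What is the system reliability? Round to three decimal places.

Parallel (A, B, and C): 1 − (1 − 0.98100)(1 − 0.75800)(1 − 0.78600) = 0.99902
Parallel (D and E): 1 − (1 − 0.81400)(1 − 0.80900) = 0.96447
Series ([0.99902] and [0.96447]): 0.99902 × 0.96447 = 0.964

0.964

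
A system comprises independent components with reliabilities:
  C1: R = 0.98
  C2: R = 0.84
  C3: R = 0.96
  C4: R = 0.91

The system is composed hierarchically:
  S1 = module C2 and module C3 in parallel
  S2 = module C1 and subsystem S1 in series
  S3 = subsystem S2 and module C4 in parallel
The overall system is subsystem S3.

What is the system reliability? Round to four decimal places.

0.9976

Parallel (C2 and C3): 1 − (1 − 0.840000)(1 − 0.960000) = 0.993600
Series (C1 and [0.993600]): 0.980000 × 0.993600 = 0.973728
Parallel ([0.973728] and C4): 1 − (1 − 0.973728)(1 − 0.910000) = 0.9976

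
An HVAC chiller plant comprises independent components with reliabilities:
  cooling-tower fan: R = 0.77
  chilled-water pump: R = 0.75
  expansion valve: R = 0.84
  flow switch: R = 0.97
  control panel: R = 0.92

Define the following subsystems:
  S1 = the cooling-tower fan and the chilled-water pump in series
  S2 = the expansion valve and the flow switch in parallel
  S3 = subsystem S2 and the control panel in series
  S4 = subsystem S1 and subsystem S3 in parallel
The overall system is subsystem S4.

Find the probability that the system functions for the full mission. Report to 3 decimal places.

Series (cooling-tower fan and chilled-water pump): 0.77000 × 0.75000 = 0.57750
Parallel (expansion valve and flow switch): 1 − (1 − 0.84000)(1 − 0.97000) = 0.99520
Series ([0.99520] and control panel): 0.99520 × 0.92000 = 0.91558
Parallel ([0.57750] and [0.91558]): 1 − (1 − 0.57750)(1 − 0.91558) = 0.964

0.964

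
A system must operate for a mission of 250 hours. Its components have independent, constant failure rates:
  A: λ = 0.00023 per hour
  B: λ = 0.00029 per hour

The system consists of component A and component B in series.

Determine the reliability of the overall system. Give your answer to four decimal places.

0.8781

R(A) = exp(−0.00023 × 250) = 0.944122
R(B) = exp(−0.00029 × 250) = 0.930066
Series (A and B): 0.944122 × 0.930066 = 0.8781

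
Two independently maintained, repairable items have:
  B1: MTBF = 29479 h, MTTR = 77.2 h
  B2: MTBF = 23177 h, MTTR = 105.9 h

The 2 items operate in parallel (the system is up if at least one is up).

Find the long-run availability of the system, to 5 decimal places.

0.99999

A(B1) = MTBF/(MTBF+MTTR) = 29479/(29479+77.2) = 0.997388
A(B2) = MTBF/(MTBF+MTTR) = 23177/(23177+105.9) = 0.995452
Parallel availability: 1 − (1 − 0.997388)(1 − 0.995452) = 0.99999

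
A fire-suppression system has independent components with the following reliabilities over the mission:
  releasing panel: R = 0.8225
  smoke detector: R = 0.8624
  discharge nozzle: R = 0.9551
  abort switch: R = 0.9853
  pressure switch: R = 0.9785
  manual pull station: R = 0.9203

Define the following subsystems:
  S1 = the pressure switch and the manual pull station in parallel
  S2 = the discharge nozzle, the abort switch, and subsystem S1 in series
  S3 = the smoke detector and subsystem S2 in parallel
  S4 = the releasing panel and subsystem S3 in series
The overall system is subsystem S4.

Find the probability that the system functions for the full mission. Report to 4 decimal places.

Parallel (pressure switch and manual pull station): 1 − (1 − 0.978500)(1 − 0.920300) = 0.998286
Series (discharge nozzle, abort switch, and [0.998286]): 0.955100 × 0.985300 × 0.998286 = 0.939447
Parallel (smoke detector and [0.939447]): 1 − (1 − 0.862400)(1 − 0.939447) = 0.991668
Series (releasing panel and [0.991668]): 0.822500 × 0.991668 = 0.8156

0.8156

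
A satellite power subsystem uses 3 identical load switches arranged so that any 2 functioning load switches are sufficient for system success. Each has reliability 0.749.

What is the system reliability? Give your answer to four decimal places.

0.8426

R = Σ_{i=2}^{3} C(3,i) p^i (1−p)^{3−i} with p = 0.749
C(3,2)·0.749^2·0.251^1 = 0.422434
C(3,3)·0.749^3·0.251^0 = 0.420190
Sum = 0.8426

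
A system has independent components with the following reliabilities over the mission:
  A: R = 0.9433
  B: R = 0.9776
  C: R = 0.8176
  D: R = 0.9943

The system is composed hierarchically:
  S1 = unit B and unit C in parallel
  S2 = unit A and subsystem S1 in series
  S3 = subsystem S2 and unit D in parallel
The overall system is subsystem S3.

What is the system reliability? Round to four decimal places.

Parallel (B and C): 1 − (1 − 0.977600)(1 − 0.817600) = 0.995914
Series (A and [0.995914]): 0.943300 × 0.995914 = 0.939446
Parallel ([0.939446] and D): 1 − (1 − 0.939446)(1 − 0.994300) = 0.9997

0.9997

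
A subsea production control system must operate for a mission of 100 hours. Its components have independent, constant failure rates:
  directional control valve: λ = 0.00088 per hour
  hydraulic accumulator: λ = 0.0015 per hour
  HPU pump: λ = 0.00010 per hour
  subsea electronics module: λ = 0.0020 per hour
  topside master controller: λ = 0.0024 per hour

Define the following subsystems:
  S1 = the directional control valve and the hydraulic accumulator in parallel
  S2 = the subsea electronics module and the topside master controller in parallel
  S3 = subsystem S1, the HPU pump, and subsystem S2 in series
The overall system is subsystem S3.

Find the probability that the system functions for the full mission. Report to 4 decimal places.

R(directional control valve) = exp(−0.00088 × 100) = 0.915761
R(hydraulic accumulator) = exp(−0.0015 × 100) = 0.860708
R(HPU pump) = exp(−0.00010 × 100) = 0.990050
R(subsea electronics module) = exp(−0.0020 × 100) = 0.818731
R(topside master controller) = exp(−0.0024 × 100) = 0.786628
Parallel (directional control valve and hydraulic accumulator): 1 − (1 − 0.915761)(1 − 0.860708) = 0.988266
Parallel (subsea electronics module and topside master controller): 1 − (1 − 0.818731)(1 − 0.786628) = 0.961322
Series ([0.988266], HPU pump, and [0.961322]): 0.988266 × 0.990050 × 0.961322 = 0.9406

0.9406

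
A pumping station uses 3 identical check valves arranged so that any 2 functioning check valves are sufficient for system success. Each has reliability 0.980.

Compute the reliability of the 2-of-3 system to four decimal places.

R = Σ_{i=2}^{3} C(3,i) p^i (1−p)^{3−i} with p = 0.980
C(3,2)·0.980^2·0.020^1 = 0.057624
C(3,3)·0.980^3·0.020^0 = 0.941192
Sum = 0.9988

0.9988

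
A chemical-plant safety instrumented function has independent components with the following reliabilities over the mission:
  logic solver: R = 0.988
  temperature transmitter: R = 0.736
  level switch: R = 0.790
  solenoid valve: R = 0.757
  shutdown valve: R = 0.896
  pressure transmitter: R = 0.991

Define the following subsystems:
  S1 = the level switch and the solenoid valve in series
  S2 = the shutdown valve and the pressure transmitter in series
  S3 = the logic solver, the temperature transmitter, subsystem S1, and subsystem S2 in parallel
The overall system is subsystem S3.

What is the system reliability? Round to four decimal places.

Series (level switch and solenoid valve): 0.790000 × 0.757000 = 0.598030
Series (shutdown valve and pressure transmitter): 0.896000 × 0.991000 = 0.887936
Parallel (logic solver, temperature transmitter, [0.598030], and [0.887936]): 1 − (1 − 0.988000)(1 − 0.736000)(1 − 0.598030)(1 − 0.887936) = 0.9999

0.9999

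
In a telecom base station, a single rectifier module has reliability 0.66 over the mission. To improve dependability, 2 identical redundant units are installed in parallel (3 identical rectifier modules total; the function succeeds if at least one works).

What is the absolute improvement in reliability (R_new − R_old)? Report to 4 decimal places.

R_before = 0.66
R_after = 1 − (1 − 0.66)^3 = 0.9607
ΔR = 0.9607 − 0.66 = 0.3007

0.3007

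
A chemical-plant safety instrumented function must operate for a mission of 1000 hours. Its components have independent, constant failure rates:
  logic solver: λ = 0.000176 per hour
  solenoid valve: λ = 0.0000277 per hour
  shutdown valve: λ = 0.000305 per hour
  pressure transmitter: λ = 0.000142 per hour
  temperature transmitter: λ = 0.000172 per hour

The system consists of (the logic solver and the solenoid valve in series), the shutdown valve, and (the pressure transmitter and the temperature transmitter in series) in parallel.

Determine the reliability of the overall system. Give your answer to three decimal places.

R(logic solver) = exp(−0.000176 × 1000) = 0.83862
R(solenoid valve) = exp(−0.0000277 × 1000) = 0.97268
R(shutdown valve) = exp(−0.000305 × 1000) = 0.73712
R(pressure transmitter) = exp(−0.000142 × 1000) = 0.86762
R(temperature transmitter) = exp(−0.000172 × 1000) = 0.84198
Series (logic solver and solenoid valve): 0.83862 × 0.97268 = 0.81571
Series (pressure transmitter and temperature transmitter): 0.86762 × 0.84198 = 0.73052
Parallel ([0.81571], shutdown valve, and [0.73052]): 1 − (1 − 0.81571)(1 − 0.73712)(1 − 0.73052) = 0.987

0.987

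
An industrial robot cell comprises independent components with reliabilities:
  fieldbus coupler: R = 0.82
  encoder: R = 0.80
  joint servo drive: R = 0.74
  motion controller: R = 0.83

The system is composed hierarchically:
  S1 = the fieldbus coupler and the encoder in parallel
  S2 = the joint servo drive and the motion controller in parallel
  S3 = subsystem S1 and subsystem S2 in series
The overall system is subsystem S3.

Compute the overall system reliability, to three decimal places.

Parallel (fieldbus coupler and encoder): 1 − (1 − 0.82000)(1 − 0.80000) = 0.96400
Parallel (joint servo drive and motion controller): 1 − (1 − 0.74000)(1 − 0.83000) = 0.95580
Series ([0.96400] and [0.95580]): 0.96400 × 0.95580 = 0.921

0.921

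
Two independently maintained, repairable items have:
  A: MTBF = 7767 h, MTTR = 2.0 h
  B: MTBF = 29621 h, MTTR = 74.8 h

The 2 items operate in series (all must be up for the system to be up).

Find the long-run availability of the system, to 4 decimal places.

0.9972

A(A) = MTBF/(MTBF+MTTR) = 7767/(7767+2.0) = 0.999743
A(B) = MTBF/(MTBF+MTTR) = 29621/(29621+74.8) = 0.997481
Series availability: 0.999743 × 0.997481 = 0.9972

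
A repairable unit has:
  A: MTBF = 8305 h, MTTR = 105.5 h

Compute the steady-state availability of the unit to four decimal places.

0.9875

A(A) = MTBF/(MTBF+MTTR) = 8305/(8305+105.5) = 0.9875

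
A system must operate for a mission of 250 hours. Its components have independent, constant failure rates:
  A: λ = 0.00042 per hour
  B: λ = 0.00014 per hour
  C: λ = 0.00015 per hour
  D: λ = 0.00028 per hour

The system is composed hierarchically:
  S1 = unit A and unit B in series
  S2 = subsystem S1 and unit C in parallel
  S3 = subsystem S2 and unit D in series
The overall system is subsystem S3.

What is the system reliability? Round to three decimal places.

0.928

R(A) = exp(−0.00042 × 250) = 0.90032
R(B) = exp(−0.00014 × 250) = 0.96561
R(C) = exp(−0.00015 × 250) = 0.96319
R(D) = exp(−0.00028 × 250) = 0.93239
Series (A and B): 0.90032 × 0.96561 = 0.86936
Parallel ([0.86936] and C): 1 − (1 − 0.86936)(1 − 0.96319) = 0.99519
Series ([0.99519] and D): 0.99519 × 0.93239 = 0.928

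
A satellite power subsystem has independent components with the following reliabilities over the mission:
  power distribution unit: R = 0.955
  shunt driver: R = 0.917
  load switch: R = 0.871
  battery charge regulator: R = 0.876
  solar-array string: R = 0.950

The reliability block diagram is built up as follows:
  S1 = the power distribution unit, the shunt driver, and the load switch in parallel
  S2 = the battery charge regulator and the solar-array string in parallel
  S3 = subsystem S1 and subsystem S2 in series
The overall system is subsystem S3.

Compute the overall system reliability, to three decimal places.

Parallel (power distribution unit, shunt driver, and load switch): 1 − (1 − 0.95500)(1 − 0.91700)(1 − 0.87100) = 0.99952
Parallel (battery charge regulator and solar-array string): 1 − (1 − 0.87600)(1 − 0.95000) = 0.99380
Series ([0.99952] and [0.99380]): 0.99952 × 0.99380 = 0.993

0.993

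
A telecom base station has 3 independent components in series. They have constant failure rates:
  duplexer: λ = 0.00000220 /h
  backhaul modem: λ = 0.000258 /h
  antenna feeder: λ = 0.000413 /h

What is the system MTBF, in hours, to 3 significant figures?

1490

Series of exponential components: λ_sys = Σ λ_i
λ_sys = 0.00000220 + 0.000258 + 0.000413 = 6.7320e-04 /h
MTBF = 1 / λ_sys = 1490 h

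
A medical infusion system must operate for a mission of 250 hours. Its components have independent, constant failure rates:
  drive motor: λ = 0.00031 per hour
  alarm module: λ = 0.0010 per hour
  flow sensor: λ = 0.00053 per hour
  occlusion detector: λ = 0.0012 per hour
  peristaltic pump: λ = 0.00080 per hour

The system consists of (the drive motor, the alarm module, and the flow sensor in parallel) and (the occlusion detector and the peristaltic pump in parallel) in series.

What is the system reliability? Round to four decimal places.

R(drive motor) = exp(−0.00031 × 250) = 0.925427
R(alarm module) = exp(−0.0010 × 250) = 0.778801
R(flow sensor) = exp(−0.00053 × 250) = 0.875903
R(occlusion detector) = exp(−0.0012 × 250) = 0.740818
R(peristaltic pump) = exp(−0.00080 × 250) = 0.818731
Parallel (drive motor, alarm module, and flow sensor): 1 − (1 − 0.925427)(1 − 0.778801)(1 − 0.875903) = 0.997953
Parallel (occlusion detector and peristaltic pump): 1 − (1 − 0.740818)(1 − 0.818731) = 0.953018
Series ([0.997953] and [0.953018]): 0.997953 × 0.953018 = 0.9511

0.9511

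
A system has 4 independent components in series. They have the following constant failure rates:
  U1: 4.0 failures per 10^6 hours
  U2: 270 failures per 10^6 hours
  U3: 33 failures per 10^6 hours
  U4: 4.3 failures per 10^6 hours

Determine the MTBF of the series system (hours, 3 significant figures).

3210

Series of exponential components: λ_sys = Σ λ_i
λ_sys = 0.0000040 + 0.00027 + 0.000033 + 0.0000043 = 3.1130e-04 /h
MTBF = 1 / λ_sys = 3210 h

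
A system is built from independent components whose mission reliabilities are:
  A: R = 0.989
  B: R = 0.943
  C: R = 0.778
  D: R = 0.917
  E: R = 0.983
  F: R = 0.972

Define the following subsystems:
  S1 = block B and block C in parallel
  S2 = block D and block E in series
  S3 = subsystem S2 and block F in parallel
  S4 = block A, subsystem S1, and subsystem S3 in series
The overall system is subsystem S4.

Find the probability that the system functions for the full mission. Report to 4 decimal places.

Parallel (B and C): 1 − (1 − 0.943000)(1 − 0.778000) = 0.987346
Series (D and E): 0.917000 × 0.983000 = 0.901411
Parallel ([0.901411] and F): 1 − (1 − 0.901411)(1 − 0.972000) = 0.997240
Series (A, [0.987346], and [0.997240]): 0.989000 × 0.987346 × 0.997240 = 0.9738

0.9738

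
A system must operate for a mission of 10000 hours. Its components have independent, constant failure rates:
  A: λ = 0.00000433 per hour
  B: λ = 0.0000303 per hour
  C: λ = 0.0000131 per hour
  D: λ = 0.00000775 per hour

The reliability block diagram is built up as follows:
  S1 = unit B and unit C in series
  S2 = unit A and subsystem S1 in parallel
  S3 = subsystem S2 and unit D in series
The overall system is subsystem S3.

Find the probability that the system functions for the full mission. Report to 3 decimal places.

0.912

R(A) = exp(−0.00000433 × 10000) = 0.95762
R(B) = exp(−0.0000303 × 10000) = 0.73860
R(C) = exp(−0.0000131 × 10000) = 0.87722
R(D) = exp(−0.00000775 × 10000) = 0.92543
Series (B and C): 0.73860 × 0.87722 = 0.64791
Parallel (A and [0.64791]): 1 − (1 − 0.95762)(1 − 0.64791) = 0.98508
Series ([0.98508] and D): 0.98508 × 0.92543 = 0.912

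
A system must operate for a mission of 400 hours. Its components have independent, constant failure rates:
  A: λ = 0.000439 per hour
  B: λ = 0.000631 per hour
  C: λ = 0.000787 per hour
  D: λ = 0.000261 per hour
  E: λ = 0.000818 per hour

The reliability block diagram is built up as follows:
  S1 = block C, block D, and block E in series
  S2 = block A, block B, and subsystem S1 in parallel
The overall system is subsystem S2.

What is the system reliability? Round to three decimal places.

R(A) = exp(−0.000439 × 400) = 0.83895
R(B) = exp(−0.000631 × 400) = 0.77693
R(C) = exp(−0.000787 × 400) = 0.72993
R(D) = exp(−0.000261 × 400) = 0.90086
R(E) = exp(−0.000818 × 400) = 0.72094
Series (C, D, and E): 0.72993 × 0.90086 × 0.72094 = 0.47406
Parallel (A, B, and [0.47406]): 1 − (1 − 0.83895)(1 − 0.77693)(1 − 0.47406) = 0.981

0.981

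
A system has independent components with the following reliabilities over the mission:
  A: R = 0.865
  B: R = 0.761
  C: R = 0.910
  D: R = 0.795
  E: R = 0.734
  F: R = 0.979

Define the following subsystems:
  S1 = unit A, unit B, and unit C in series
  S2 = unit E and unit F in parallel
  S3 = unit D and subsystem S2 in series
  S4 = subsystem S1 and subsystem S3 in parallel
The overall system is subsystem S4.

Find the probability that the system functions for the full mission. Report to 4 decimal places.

Series (A, B, and C): 0.865000 × 0.761000 × 0.910000 = 0.599021
Parallel (E and F): 1 − (1 − 0.734000)(1 − 0.979000) = 0.994414
Series (D and [0.994414]): 0.795000 × 0.994414 = 0.790559
Parallel ([0.599021] and [0.790559]): 1 − (1 − 0.599021)(1 − 0.790559) = 0.9160

0.9160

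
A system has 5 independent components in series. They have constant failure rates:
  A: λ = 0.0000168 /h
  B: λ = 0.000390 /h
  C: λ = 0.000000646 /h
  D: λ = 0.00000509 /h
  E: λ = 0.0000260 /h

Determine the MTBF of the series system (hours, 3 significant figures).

Series of exponential components: λ_sys = Σ λ_i
λ_sys = 0.0000168 + 0.000390 + 0.000000646 + 0.00000509 + 0.0000260 = 4.3854e-04 /h
MTBF = 1 / λ_sys = 2280 h

2280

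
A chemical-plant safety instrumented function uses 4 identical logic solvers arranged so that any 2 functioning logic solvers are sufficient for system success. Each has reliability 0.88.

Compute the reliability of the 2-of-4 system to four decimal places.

R = Σ_{i=2}^{4} C(4,i) p^i (1−p)^{4−i} with p = 0.88
C(4,2)·0.88^2·0.12^2 = 0.066908
C(4,3)·0.88^3·0.12^1 = 0.327107
C(4,4)·0.88^4·0.12^0 = 0.599695
Sum = 0.9937

0.9937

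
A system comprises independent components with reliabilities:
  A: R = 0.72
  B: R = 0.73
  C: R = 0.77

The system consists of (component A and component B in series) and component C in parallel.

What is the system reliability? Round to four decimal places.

Series (A and B): 0.720000 × 0.730000 = 0.525600
Parallel ([0.525600] and C): 1 − (1 − 0.525600)(1 − 0.770000) = 0.8909

0.8909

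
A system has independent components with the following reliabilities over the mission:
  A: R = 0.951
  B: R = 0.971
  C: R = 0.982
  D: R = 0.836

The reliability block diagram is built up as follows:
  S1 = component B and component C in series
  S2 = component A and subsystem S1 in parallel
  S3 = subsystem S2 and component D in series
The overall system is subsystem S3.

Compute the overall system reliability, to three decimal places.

Series (B and C): 0.97100 × 0.98200 = 0.95352
Parallel (A and [0.95352]): 1 − (1 − 0.95100)(1 − 0.95352) = 0.99772
Series ([0.99772] and D): 0.99772 × 0.83600 = 0.834

0.834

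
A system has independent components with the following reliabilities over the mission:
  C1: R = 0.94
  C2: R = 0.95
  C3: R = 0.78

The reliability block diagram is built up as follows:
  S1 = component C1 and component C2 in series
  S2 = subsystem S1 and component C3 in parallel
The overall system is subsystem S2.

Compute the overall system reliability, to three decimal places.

0.976

Series (C1 and C2): 0.94000 × 0.95000 = 0.89300
Parallel ([0.89300] and C3): 1 − (1 − 0.89300)(1 − 0.78000) = 0.976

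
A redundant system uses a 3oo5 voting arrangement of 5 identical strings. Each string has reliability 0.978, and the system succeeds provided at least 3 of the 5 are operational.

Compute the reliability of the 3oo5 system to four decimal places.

R = Σ_{i=3}^{5} C(5,i) p^i (1−p)^{5−i} with p = 0.978
C(5,3)·0.978^3·0.022^2 = 0.004528
C(5,4)·0.978^4·0.022^1 = 0.100635
C(5,5)·0.978^5·0.022^0 = 0.894735
Sum = 0.9999

0.9999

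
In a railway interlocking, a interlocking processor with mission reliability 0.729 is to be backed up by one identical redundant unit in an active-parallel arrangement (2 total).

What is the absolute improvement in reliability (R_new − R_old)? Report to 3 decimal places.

0.198

R_before = 0.729
R_after = 1 − (1 − 0.729)^2 = 0.927
ΔR = 0.927 − 0.729 = 0.198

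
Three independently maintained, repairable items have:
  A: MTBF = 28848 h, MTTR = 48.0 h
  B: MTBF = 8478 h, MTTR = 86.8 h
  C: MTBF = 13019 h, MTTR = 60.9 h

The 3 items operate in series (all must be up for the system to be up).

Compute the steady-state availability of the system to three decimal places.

0.984

A(A) = MTBF/(MTBF+MTTR) = 28848/(28848+48.0) = 0.998339
A(B) = MTBF/(MTBF+MTTR) = 8478/(8478+86.8) = 0.989865
A(C) = MTBF/(MTBF+MTTR) = 13019/(13019+60.9) = 0.995344
Series availability: 0.998339 × 0.989865 × 0.995344 = 0.984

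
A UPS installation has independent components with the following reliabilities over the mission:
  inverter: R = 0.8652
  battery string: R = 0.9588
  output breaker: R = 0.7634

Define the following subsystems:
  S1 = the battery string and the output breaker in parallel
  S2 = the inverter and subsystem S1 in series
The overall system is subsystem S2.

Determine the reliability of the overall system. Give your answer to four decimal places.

0.8568

Parallel (battery string and output breaker): 1 − (1 − 0.958800)(1 − 0.763400) = 0.990252
Series (inverter and [0.990252]): 0.865200 × 0.990252 = 0.8568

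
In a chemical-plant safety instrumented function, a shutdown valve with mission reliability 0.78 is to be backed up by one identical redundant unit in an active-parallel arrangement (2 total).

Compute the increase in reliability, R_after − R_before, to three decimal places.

R_before = 0.78
R_after = 1 − (1 − 0.78)^2 = 0.952
ΔR = 0.952 − 0.78 = 0.172

0.172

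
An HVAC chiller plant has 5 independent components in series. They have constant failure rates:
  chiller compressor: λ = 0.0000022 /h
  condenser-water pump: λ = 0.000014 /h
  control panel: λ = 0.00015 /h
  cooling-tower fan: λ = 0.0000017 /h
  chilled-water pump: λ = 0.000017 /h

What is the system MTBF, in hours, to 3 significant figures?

5410

Series of exponential components: λ_sys = Σ λ_i
λ_sys = 0.0000022 + 0.000014 + 0.00015 + 0.0000017 + 0.000017 = 1.8490e-04 /h
MTBF = 1 / λ_sys = 5410 h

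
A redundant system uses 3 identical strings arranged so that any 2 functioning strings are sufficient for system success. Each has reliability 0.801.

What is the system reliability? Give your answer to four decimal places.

R = Σ_{i=2}^{3} C(3,i) p^i (1−p)^{3−i} with p = 0.801
C(3,2)·0.801^2·0.199^1 = 0.383036
C(3,3)·0.801^3·0.199^0 = 0.513922
Sum = 0.8970

0.8970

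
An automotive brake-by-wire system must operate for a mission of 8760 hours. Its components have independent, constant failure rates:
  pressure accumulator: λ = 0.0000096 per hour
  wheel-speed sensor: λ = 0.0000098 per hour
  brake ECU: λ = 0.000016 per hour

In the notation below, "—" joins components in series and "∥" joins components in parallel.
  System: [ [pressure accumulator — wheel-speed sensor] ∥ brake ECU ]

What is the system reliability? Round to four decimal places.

0.9796

R(pressure accumulator) = exp(−0.0000096 × 8760) = 0.919343
R(wheel-speed sensor) = exp(−0.0000098 × 8760) = 0.917734
R(brake ECU) = exp(−0.000016 × 8760) = 0.869219
Series (pressure accumulator and wheel-speed sensor): 0.919343 × 0.917734 = 0.843712
Parallel ([0.843712] and brake ECU): 1 − (1 − 0.843712)(1 − 0.869219) = 0.9796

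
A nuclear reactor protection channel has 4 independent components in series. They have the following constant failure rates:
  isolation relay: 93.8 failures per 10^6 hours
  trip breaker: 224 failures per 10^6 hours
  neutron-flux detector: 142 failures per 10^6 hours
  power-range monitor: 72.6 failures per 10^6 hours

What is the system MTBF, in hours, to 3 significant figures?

Series of exponential components: λ_sys = Σ λ_i
λ_sys = 0.0000938 + 0.000224 + 0.000142 + 0.0000726 = 5.3240e-04 /h
MTBF = 1 / λ_sys = 1880 h

1880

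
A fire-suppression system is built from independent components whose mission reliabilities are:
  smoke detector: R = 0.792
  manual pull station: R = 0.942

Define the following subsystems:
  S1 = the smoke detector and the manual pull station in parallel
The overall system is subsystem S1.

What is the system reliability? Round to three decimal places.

Parallel (smoke detector and manual pull station): 1 − (1 − 0.79200)(1 − 0.94200) = 0.988

0.988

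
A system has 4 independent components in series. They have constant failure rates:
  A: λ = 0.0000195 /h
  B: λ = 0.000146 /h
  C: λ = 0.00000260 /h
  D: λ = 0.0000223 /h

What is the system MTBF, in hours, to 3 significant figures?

5250

Series of exponential components: λ_sys = Σ λ_i
λ_sys = 0.0000195 + 0.000146 + 0.00000260 + 0.0000223 = 1.9040e-04 /h
MTBF = 1 / λ_sys = 5250 h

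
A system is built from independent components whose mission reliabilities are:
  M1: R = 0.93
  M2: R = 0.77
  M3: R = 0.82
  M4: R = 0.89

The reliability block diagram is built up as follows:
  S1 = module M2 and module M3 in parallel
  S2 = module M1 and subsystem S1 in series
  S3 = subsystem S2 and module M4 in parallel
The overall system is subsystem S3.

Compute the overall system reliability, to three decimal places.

0.988

Parallel (M2 and M3): 1 − (1 − 0.77000)(1 − 0.82000) = 0.95860
Series (M1 and [0.95860]): 0.93000 × 0.95860 = 0.89150
Parallel ([0.89150] and M4): 1 − (1 − 0.89150)(1 − 0.89000) = 0.988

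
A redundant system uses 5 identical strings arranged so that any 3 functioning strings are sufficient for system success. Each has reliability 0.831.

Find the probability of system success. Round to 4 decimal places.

0.9631

R = Σ_{i=3}^{5} C(5,i) p^i (1−p)^{5−i} with p = 0.831
C(5,3)·0.831^3·0.169^2 = 0.163899
C(5,4)·0.831^4·0.169^1 = 0.402959
C(5,5)·0.831^5·0.169^0 = 0.396283
Sum = 0.9631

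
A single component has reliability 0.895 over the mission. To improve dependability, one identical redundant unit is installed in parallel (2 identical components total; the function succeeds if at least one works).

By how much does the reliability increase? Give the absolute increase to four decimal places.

0.0940

R_before = 0.895
R_after = 1 − (1 − 0.895)^2 = 0.9890
ΔR = 0.9890 − 0.895 = 0.0940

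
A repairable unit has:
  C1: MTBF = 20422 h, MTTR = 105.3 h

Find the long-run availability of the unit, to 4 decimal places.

0.9949

A(C1) = MTBF/(MTBF+MTTR) = 20422/(20422+105.3) = 0.9949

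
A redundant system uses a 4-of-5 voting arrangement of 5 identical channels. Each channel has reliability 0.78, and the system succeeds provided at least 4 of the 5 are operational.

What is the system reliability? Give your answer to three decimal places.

0.696

R = Σ_{i=4}^{5} C(5,i) p^i (1−p)^{5−i} with p = 0.78
C(5,4)·0.78^4·0.22^1 = 0.40717
C(5,5)·0.78^5·0.22^0 = 0.28872
Sum = 0.696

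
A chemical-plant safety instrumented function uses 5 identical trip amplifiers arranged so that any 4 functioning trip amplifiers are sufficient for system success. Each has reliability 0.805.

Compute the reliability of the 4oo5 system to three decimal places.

0.747

R = Σ_{i=4}^{5} C(5,i) p^i (1−p)^{5−i} with p = 0.805
C(5,4)·0.805^4·0.195^1 = 0.40944
C(5,5)·0.805^5·0.195^0 = 0.33805
Sum = 0.747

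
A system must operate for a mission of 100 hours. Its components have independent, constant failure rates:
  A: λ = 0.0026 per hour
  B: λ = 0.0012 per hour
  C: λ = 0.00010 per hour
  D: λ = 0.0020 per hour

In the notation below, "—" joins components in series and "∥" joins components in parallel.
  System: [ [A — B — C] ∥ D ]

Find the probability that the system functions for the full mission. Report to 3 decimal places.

0.941

R(A) = exp(−0.0026 × 100) = 0.77105
R(B) = exp(−0.0012 × 100) = 0.88692
R(C) = exp(−0.00010 × 100) = 0.99005
R(D) = exp(−0.0020 × 100) = 0.81873
Series (A, B, and C): 0.77105 × 0.88692 × 0.99005 = 0.67706
Parallel ([0.67706] and D): 1 − (1 − 0.67706)(1 − 0.81873) = 0.941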